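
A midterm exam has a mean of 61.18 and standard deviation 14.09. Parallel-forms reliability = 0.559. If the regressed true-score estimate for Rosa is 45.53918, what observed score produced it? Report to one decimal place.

33.2

T̂ = ρX + (1 − ρ)μ  ⇒  X = (T̂ − (1 − ρ)μ) / ρ
X = (45.53918 − 0.441 × 61.18) / 0.559 = (45.53918 − 26.98038) / 0.559 = 18.55880 / 0.559 = 33.200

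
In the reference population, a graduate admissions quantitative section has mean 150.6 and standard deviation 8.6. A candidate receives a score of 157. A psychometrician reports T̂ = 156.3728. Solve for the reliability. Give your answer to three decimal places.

T̂ = ρX + (1 − ρ)μ  ⇒  T̂ − μ = ρ(X − μ)
ρ = (T̂ − μ)/(X − μ) = (156.3728 − 150.6) / (157 − 150.6) = 5.7728 / 6.4 = 0.90200

0.902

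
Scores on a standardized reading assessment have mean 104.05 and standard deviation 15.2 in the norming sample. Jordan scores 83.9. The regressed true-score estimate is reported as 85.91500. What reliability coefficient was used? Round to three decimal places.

0.900

T̂ = ρX + (1 − ρ)μ  ⇒  T̂ − μ = ρ(X − μ)
ρ = (T̂ − μ)/(X − μ) = (85.91500 − 104.05) / (83.9 − 104.05) = -18.13500 / -20.15 = 0.90000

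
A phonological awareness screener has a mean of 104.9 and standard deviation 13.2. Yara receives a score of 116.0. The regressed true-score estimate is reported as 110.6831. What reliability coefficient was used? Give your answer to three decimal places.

0.521

T̂ = ρX + (1 − ρ)μ  ⇒  T̂ − μ = ρ(X − μ)
ρ = (T̂ − μ)/(X − μ) = (110.6831 − 104.9) / (116.0 − 104.9) = 5.7831 / 11.1 = 0.52100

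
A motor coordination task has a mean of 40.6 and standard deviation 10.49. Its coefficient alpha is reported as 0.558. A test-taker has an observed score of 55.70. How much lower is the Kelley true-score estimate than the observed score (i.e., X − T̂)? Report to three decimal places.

6.674

T̂ = 0.558(55.70) + 0.442(40.6) = 31.08060 + 17.9452 = 49.02580 → 49.0258
X − T̂ = 55.70 − 49.0258 = 6.6742 → 6.674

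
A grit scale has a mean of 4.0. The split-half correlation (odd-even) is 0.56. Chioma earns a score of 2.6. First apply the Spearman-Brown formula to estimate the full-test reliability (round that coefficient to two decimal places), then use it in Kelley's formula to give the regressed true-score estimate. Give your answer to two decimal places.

2.99

Spearman-Brown: ρ = 2r/(1 + r) = 2(0.56)/(1 + 0.56) = 1.120/1.56 = 0.7179 → 0.72
T̂ = 0.72(2.6) + 0.28(4.0) = 1.872 + 1.120 = 2.992 → 2.99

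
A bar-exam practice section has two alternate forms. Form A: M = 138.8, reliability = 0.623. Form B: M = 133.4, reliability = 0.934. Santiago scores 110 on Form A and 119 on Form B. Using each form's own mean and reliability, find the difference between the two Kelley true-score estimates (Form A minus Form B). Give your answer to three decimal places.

T̂_A = 0.623(110) + 0.377(138.8) = 120.85760
T̂_B = 0.934(119) + 0.066(133.4) = 119.95040
T̂_A − T̂_B = 0.90720

0.907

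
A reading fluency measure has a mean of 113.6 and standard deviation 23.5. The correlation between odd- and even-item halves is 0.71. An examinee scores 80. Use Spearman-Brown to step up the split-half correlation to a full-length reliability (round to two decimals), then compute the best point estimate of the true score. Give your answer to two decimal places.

Spearman-Brown: ρ = 2r/(1 + r) = 2(0.71)/(1 + 0.71) = 1.420/1.71 = 0.8304 → 0.83
T̂ = ρX + (1 − ρ)μ
  = 0.83 × 80 + 0.17 × 113.6
  = 66.40 + 19.312
  = 85.712
  ≈ 85.71

85.71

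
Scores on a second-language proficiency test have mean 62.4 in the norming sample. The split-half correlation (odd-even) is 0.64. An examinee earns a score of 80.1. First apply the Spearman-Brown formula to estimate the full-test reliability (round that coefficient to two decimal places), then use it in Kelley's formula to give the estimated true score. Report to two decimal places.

Spearman-Brown: ρ = 2r/(1 + r) = 2(0.64)/(1 + 0.64) = 1.280/1.64 = 0.7805 → 0.78
T̂ = 0.78(80.1) + 0.22(62.4) = 62.478 + 13.728 = 76.206 → 76.21

76.21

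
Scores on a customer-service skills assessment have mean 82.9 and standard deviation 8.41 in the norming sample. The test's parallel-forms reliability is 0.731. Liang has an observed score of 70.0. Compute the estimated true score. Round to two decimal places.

73.47

T̂ = ρX + (1 − ρ)μ
  = 0.731 × 70.0 + 0.269 × 82.9
  = 51.1700 + 22.3001
  = 73.470
  ≈ 73.47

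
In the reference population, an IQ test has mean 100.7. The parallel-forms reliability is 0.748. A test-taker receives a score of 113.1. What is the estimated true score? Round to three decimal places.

T̂ = ρX + (1 − ρ)μ
  = 0.748 × 113.1 + 0.252 × 100.7
  = 84.5988 + 25.3764
  = 109.9752
  ≈ 109.975

109.975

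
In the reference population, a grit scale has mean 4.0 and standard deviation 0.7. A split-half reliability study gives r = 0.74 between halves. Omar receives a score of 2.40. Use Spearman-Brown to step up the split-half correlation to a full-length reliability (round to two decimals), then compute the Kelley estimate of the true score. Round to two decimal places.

Spearman-Brown: ρ = 2r/(1 + r) = 2(0.74)/(1 + 0.74) = 1.480/1.74 = 0.8506 → 0.85
Kelley's formula gives T̂ = 0.85·2.40 + 0.15·4.0 = 2.0400 + 0.600 = 2.640.

2.64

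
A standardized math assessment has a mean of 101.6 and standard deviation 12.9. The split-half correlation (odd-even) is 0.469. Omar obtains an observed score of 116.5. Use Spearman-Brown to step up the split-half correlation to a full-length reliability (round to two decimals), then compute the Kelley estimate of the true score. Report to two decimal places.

Spearman-Brown: ρ = 2r/(1 + r) = 2(0.469)/(1 + 0.469) = 0.9380/1.469 = 0.6385 → 0.64
T̂ = 0.64(116.5) + 0.36(101.6) = 74.560 + 36.576 = 111.136 → 111.14

111.14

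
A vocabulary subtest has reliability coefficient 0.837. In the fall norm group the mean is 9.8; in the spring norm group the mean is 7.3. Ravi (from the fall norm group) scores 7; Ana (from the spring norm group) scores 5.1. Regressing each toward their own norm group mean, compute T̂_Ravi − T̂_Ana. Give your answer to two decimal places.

2.00

T̂_Ravi = 0.837(7) + 0.163(9.8) = 7.4564
T̂_Ana = 0.837(5.1) + 0.163(7.3) = 5.4586
Difference = 7.4564 − 5.4586 = 1.9978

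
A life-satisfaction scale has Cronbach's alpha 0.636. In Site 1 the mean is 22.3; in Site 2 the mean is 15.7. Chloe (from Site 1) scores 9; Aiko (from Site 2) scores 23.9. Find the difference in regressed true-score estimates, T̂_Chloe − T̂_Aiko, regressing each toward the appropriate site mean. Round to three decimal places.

-7.074

T̂_Chloe = 0.636(9) + 0.364(22.3) = 13.84120
T̂_Aiko = 0.636(23.9) + 0.364(15.7) = 20.91520
Difference = 13.84120 − 20.91520 = -7.07400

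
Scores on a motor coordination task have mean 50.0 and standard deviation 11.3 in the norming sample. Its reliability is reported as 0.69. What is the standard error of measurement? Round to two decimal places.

6.29

SEM = SD · √(1 − ρ) = 11.3 × √0.31 = 11.3 × 0.5568 = 6.292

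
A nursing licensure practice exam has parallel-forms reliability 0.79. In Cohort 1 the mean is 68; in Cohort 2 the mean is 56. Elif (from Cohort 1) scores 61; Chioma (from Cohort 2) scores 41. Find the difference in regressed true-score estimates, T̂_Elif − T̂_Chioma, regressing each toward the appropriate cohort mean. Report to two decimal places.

T̂_Elif = 0.79(61) + 0.21(68) = 62.4700
T̂_Chioma = 0.79(41) + 0.21(56) = 44.1500
Difference = 62.4700 − 44.1500 = 18.3200

18.32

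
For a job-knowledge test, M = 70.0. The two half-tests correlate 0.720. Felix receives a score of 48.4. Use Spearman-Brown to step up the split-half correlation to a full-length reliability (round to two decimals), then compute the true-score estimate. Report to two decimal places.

Spearman-Brown: ρ = 2r/(1 + r) = 2(0.720)/(1 + 0.720) = 1.4400/1.720 = 0.8372 → 0.84
Weight the observed score by reliability and the mean by (1 − reliability): T̂ = 0.84·48.4 + 0.16·70.0 = 40.656 + 11.200 = 51.856.

51.86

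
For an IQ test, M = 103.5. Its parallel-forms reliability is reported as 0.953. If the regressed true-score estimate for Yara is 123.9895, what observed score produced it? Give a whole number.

T̂ = ρX + (1 − ρ)μ  ⇒  X = (T̂ − (1 − ρ)μ) / ρ
X = (123.9895 − 0.047 × 103.5) / 0.953 = (123.9895 − 4.8645) / 0.953 = 119.1250 / 0.953 = 125.00

125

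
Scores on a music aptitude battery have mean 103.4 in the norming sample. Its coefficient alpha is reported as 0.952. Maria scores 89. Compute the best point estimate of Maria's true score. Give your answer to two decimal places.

T̂ = ρX + (1 − ρ)μ
  = 0.952 × 89 + 0.048 × 103.4
  = 84.728 + 4.9632
  = 89.691
  ≈ 89.69

89.69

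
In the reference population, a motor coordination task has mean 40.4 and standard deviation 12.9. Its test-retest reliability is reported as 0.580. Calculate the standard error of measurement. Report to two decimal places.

SEM = SD · √(1 − ρ) = 12.9 × √0.420 = 12.9 × 0.6481 = 8.360

8.36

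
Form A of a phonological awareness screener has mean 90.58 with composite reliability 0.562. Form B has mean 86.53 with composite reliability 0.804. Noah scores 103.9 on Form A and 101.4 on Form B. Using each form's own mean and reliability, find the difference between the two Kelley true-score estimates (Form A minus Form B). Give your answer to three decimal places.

T̂_A = 0.562(103.9) + 0.438(90.58) = 98.06584
T̂_B = 0.804(101.4) + 0.196(86.53) = 98.48548
T̂_A − T̂_B = -0.41964

-0.420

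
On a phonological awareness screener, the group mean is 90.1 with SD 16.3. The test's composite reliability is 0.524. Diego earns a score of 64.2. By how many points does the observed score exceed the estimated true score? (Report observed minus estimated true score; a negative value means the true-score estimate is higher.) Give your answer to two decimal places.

-12.33

Kelley's formula gives T̂ = 0.524·64.2 + 0.476·90.1 = 33.6408 + 42.8876 = 76.5284.
X − T̂ = 64.2 − 76.528 = -12.328 → -12.33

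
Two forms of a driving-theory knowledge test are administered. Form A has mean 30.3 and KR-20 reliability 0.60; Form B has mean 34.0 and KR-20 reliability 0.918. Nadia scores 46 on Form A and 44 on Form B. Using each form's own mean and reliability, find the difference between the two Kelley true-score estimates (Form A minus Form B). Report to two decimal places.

-3.46

T̂_A = 0.60(46) + 0.40(30.3) = 39.7200
T̂_B = 0.918(44) + 0.082(34.0) = 43.1800
T̂_A − T̂_B = -3.4600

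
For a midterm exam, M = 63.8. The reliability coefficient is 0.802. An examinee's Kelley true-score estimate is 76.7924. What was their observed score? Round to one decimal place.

T̂ = ρX + (1 − ρ)μ  ⇒  X = (T̂ − (1 − ρ)μ) / ρ
X = (76.7924 − 0.198 × 63.8) / 0.802 = (76.7924 − 12.6324) / 0.802 = 64.1600 / 0.802 = 80.000

80.0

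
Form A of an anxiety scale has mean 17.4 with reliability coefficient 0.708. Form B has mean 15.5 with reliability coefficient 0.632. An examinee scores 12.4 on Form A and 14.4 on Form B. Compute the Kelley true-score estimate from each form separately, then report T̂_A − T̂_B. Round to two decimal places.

T̂_A = 0.708(12.4) + 0.292(17.4) = 13.8600
T̂_B = 0.632(14.4) + 0.368(15.5) = 14.8048
T̂_A − T̂_B = -0.9448

-0.94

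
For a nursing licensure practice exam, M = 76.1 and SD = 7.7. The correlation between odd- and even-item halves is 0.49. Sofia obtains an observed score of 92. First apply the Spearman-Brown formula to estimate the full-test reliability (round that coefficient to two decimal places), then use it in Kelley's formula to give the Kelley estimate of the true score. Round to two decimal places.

86.59

Spearman-Brown: ρ = 2r/(1 + r) = 2(0.49)/(1 + 0.49) = 0.980/1.49 = 0.6577 → 0.66
T̂ = 0.66(92) + 0.34(76.1) = 60.72 + 25.874 = 86.594 → 86.59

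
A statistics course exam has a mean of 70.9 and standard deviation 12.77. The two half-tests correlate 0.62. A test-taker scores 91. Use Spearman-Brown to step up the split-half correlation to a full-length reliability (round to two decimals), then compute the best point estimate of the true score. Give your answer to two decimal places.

86.38

Spearman-Brown: ρ = 2r/(1 + r) = 2(0.62)/(1 + 0.62) = 1.240/1.62 = 0.7654 → 0.77
Weight the observed score by reliability and the mean by (1 − reliability): T̂ = 0.77·91 + 0.23·70.9 = 70.07 + 16.307 = 86.377.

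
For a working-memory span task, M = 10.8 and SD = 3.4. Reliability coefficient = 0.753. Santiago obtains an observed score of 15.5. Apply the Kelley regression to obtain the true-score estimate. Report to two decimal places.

14.34

T̂ = ρX + (1 − ρ)μ
  = 0.753 × 15.5 + 0.247 × 10.8
  = 11.6715 + 2.6676
  = 14.339
  ≈ 14.34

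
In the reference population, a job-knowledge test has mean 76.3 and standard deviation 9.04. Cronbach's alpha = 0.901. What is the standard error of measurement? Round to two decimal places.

SEM = SD · √(1 − ρ) = 9.04 × √0.099 = 9.04 × 0.3146 = 2.844

2.84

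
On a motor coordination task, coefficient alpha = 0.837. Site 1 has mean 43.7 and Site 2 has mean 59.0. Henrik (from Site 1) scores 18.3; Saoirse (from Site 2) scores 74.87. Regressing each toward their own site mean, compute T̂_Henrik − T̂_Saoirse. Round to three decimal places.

T̂_Henrik = 0.837(18.3) + 0.163(43.7) = 22.44020
T̂_Saoirse = 0.837(74.87) + 0.163(59.0) = 72.28319
Difference = 22.44020 − 72.28319 = -49.84299

-49.843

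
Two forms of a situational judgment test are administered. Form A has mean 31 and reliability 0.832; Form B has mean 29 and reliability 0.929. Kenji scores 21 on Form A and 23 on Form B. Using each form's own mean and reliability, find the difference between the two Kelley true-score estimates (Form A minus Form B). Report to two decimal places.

-0.75

T̂_A = 0.832(21) + 0.168(31) = 22.6800
T̂_B = 0.929(23) + 0.071(29) = 23.4260
T̂_A − T̂_B = -0.7460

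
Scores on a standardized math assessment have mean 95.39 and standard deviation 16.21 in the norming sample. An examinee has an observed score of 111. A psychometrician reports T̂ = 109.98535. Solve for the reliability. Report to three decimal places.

T̂ = ρX + (1 − ρ)μ  ⇒  T̂ − μ = ρ(X − μ)
ρ = (T̂ − μ)/(X − μ) = (109.98535 − 95.39) / (111 − 95.39) = 14.59535 / 15.61 = 0.93500

0.935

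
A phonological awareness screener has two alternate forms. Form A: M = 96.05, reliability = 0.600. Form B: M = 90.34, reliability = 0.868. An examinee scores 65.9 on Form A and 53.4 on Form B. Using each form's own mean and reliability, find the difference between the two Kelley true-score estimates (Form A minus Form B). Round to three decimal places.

T̂_A = 0.600(65.9) + 0.400(96.05) = 77.96000
T̂_B = 0.868(53.4) + 0.132(90.34) = 58.27608
T̂_A − T̂_B = 19.68392

19.684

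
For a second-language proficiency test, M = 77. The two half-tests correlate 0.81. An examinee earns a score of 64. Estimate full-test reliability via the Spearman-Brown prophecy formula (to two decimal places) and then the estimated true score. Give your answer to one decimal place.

Spearman-Brown: ρ = 2r/(1 + r) = 2(0.81)/(1 + 0.81) = 1.620/1.81 = 0.8950 → 0.90
T̂ = ρX + (1 − ρ)μ
  = 0.90 × 64 + 0.10 × 77
  = 57.60 + 7.70
  = 65.30
  ≈ 65.3

65.3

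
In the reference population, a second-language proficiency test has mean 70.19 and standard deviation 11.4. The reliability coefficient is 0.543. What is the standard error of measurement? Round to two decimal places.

SEM = SD · √(1 − ρ) = 11.4 × √0.457 = 11.4 × 0.6760 = 7.707

7.71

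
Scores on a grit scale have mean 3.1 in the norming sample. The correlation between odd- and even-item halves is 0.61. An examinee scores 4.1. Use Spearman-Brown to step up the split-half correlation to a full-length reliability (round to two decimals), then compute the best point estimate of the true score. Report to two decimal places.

Spearman-Brown: ρ = 2r/(1 + r) = 2(0.61)/(1 + 0.61) = 1.220/1.61 = 0.7578 → 0.76
Weight the observed score by reliability and the mean by (1 − reliability): T̂ = 0.76·4.1 + 0.24·3.1 = 3.116 + 0.744 = 3.860.

3.86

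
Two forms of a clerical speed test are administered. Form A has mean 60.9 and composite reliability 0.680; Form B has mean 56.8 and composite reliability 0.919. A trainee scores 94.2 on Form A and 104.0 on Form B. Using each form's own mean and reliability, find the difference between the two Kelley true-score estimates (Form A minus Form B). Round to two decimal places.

-16.63

T̂_A = 0.680(94.2) + 0.320(60.9) = 83.5440
T̂_B = 0.919(104.0) + 0.081(56.8) = 100.1768
T̂_A − T̂_B = -16.6328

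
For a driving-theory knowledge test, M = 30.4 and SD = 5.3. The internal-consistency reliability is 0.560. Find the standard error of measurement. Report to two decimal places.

SEM = SD · √(1 − ρ) = 5.3 × √0.440 = 5.3 × 0.6633 = 3.516

3.52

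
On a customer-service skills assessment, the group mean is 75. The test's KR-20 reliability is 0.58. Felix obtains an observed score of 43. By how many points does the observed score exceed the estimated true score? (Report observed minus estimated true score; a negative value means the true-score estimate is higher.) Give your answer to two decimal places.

-13.44

T̂ = ρX + (1 − ρ)μ
  = 0.58 × 43 + 0.42 × 75
  = 24.94 + 31.50
  = 56.4400
  ≈ 56.440
X − T̂ = 43 − 56.440 = -13.440 → -13.44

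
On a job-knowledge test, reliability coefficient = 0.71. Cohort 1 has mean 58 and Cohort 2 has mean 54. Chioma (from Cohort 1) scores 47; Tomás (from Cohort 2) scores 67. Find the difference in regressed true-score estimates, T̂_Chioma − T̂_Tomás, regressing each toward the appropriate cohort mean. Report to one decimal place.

T̂_Chioma = 0.71(47) + 0.29(58) = 50.190
T̂_Tomás = 0.71(67) + 0.29(54) = 63.230
Difference = 50.190 − 63.230 = -13.040

-13.0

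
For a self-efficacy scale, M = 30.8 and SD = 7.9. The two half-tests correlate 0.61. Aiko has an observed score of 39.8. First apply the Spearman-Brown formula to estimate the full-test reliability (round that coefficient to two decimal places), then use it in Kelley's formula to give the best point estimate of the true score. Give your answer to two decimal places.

Spearman-Brown: ρ = 2r/(1 + r) = 2(0.61)/(1 + 0.61) = 1.220/1.61 = 0.7578 → 0.76
Kelley's formula gives T̂ = 0.76·39.8 + 0.24·30.8 = 30.248 + 7.392 = 37.640.

37.64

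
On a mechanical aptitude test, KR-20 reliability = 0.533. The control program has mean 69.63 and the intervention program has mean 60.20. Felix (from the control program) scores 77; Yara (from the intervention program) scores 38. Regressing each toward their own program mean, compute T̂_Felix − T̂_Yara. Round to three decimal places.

25.191

T̂_Felix = 0.533(77) + 0.467(69.63) = 73.55821
T̂_Yara = 0.533(38) + 0.467(60.20) = 48.36740
Difference = 73.55821 − 48.36740 = 25.19081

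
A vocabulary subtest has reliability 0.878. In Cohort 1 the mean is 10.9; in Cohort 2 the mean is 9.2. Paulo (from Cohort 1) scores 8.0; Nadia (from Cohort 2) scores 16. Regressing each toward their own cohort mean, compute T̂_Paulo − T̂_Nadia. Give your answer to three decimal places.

-6.817

T̂_Paulo = 0.878(8.0) + 0.122(10.9) = 8.35380
T̂_Nadia = 0.878(16) + 0.122(9.2) = 15.17040
Difference = 8.35380 − 15.17040 = -6.81660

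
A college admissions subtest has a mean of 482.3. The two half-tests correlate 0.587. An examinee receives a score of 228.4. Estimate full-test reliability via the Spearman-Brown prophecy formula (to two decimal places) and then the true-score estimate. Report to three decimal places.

294.414

Spearman-Brown: ρ = 2r/(1 + r) = 2(0.587)/(1 + 0.587) = 1.1740/1.587 = 0.7398 → 0.74
T̂ = 0.74(228.4) + 0.26(482.3) = 169.016 + 125.398 = 294.4140 → 294.414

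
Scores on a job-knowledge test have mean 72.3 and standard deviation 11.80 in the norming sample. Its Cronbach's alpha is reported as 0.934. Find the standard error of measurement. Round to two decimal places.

SEM = SD · √(1 − ρ) = 11.80 × √0.066 = 11.80 × 0.2569 = 3.031

3.03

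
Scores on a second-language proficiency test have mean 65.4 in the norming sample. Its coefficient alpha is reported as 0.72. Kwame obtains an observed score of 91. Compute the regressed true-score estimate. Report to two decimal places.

83.83

Kelley's formula gives T̂ = 0.72·91 + 0.28·65.4 = 65.52 + 18.312 = 83.832.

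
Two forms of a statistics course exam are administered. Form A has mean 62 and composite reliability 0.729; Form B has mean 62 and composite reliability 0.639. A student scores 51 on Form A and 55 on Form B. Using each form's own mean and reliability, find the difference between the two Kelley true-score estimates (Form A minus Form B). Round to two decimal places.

T̂_A = 0.729(51) + 0.271(62) = 53.9810
T̂_B = 0.639(55) + 0.361(62) = 57.5270
T̂_A − T̂_B = -3.5460

-3.55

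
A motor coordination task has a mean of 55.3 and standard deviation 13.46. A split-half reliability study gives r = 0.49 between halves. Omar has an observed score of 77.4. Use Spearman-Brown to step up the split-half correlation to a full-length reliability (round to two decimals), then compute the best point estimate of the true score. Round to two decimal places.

69.89

Spearman-Brown: ρ = 2r/(1 + r) = 2(0.49)/(1 + 0.49) = 0.980/1.49 = 0.6577 → 0.66
T̂ = ρX + (1 − ρ)μ
  = 0.66 × 77.4 + 0.34 × 55.3
  = 51.084 + 18.802
  = 69.886
  ≈ 69.89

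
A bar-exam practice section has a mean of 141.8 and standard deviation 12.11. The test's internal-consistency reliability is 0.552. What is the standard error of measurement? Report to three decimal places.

SEM = SD · √(1 − ρ) = 12.11 × √0.448 = 12.11 × 0.6693 = 8.1056

8.106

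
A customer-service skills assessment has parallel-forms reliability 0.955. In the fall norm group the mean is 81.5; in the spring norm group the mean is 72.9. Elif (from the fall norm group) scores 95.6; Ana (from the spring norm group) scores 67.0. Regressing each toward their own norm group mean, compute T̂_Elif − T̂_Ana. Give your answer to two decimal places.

T̂_Elif = 0.955(95.6) + 0.045(81.5) = 94.9655
T̂_Ana = 0.955(67.0) + 0.045(72.9) = 67.2655
Difference = 94.9655 − 67.2655 = 27.7000

27.70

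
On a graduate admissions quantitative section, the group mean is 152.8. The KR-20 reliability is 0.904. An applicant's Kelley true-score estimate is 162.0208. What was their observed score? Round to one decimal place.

163.0

T̂ = ρX + (1 − ρ)μ  ⇒  X = (T̂ − (1 − ρ)μ) / ρ
X = (162.0208 − 0.096 × 152.8) / 0.904 = (162.0208 − 14.6688) / 0.904 = 147.3520 / 0.904 = 163.000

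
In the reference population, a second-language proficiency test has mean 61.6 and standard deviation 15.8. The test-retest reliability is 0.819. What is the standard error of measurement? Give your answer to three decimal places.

6.722

SEM = SD · √(1 − ρ) = 15.8 × √0.181 = 15.8 × 0.4254 = 6.7220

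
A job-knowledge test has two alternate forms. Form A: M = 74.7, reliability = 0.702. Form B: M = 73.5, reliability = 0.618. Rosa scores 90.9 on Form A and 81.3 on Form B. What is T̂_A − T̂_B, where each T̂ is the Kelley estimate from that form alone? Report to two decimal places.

T̂_A = 0.702(90.9) + 0.298(74.7) = 86.0724
T̂_B = 0.618(81.3) + 0.382(73.5) = 78.3204
T̂_A − T̂_B = 7.7520

7.75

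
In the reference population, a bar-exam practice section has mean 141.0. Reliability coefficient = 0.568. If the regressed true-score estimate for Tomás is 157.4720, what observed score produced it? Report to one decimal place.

T̂ = ρX + (1 − ρ)μ  ⇒  X = (T̂ − (1 − ρ)μ) / ρ
X = (157.4720 − 0.432 × 141.0) / 0.568 = (157.4720 − 60.9120) / 0.568 = 96.5600 / 0.568 = 170.000

170.0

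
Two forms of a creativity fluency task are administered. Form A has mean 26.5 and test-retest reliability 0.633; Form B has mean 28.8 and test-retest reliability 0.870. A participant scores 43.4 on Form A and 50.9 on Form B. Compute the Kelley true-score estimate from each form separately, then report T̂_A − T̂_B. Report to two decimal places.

-10.83

T̂_A = 0.633(43.4) + 0.367(26.5) = 37.1977
T̂_B = 0.870(50.9) + 0.130(28.8) = 48.0270
T̂_A − T̂_B = -10.8293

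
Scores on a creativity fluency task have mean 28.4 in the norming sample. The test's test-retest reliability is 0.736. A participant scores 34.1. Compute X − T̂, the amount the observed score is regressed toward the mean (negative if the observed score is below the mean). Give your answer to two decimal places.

Kelley's formula gives T̂ = 0.736·34.1 + 0.264·28.4 = 25.0976 + 7.4976 = 32.5952.
X − T̂ = 34.1 − 32.595 = 1.505 → 1.50

1.50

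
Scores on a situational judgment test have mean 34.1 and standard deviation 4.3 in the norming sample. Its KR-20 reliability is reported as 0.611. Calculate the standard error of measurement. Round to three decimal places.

2.682

SEM = SD · √(1 − ρ) = 4.3 × √0.389 = 4.3 × 0.6237 = 2.6819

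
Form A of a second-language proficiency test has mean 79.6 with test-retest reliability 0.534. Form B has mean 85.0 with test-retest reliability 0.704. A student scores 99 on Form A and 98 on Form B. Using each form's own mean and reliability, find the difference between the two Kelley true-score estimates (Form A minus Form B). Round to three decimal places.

-4.192

T̂_A = 0.534(99) + 0.466(79.6) = 89.95960
T̂_B = 0.704(98) + 0.296(85.0) = 94.15200
T̂_A − T̂_B = -4.19240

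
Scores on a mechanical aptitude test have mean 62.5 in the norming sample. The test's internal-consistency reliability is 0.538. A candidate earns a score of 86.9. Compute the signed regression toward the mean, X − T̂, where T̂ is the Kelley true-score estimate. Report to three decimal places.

11.273

T̂ = ρX + (1 − ρ)μ
  = 0.538 × 86.9 + 0.462 × 62.5
  = 46.7522 + 28.8750
  = 75.62720
  ≈ 75.6272
X − T̂ = 86.9 − 75.6272 = 11.2728 → 11.273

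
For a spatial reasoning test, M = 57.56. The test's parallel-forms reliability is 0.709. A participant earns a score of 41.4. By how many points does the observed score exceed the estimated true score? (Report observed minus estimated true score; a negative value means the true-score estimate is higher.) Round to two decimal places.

-4.70

T̂ = ρX + (1 − ρ)μ
  = 0.709 × 41.4 + 0.291 × 57.56
  = 29.3526 + 16.74996
  = 46.1026
  ≈ 46.103
X − T̂ = 41.4 − 46.103 = -4.703 → -4.70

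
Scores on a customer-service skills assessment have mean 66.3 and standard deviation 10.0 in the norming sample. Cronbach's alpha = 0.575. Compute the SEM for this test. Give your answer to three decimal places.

6.519

SEM = SD · √(1 − ρ) = 10.0 × √0.425 = 10.0 × 0.6519 = 6.5192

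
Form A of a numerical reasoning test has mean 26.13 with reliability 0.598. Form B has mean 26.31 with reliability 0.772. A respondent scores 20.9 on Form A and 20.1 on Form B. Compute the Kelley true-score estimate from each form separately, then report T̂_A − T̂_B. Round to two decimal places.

1.49

T̂_A = 0.598(20.9) + 0.402(26.13) = 23.0025
T̂_B = 0.772(20.1) + 0.228(26.31) = 21.5159
T̂_A − T̂_B = 1.4866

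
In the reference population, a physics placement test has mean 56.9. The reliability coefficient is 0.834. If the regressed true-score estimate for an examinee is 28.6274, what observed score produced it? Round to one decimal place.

23.0

T̂ = ρX + (1 − ρ)μ  ⇒  X = (T̂ − (1 − ρ)μ) / ρ
X = (28.6274 − 0.166 × 56.9) / 0.834 = (28.6274 − 9.4454) / 0.834 = 19.1820 / 0.834 = 23.000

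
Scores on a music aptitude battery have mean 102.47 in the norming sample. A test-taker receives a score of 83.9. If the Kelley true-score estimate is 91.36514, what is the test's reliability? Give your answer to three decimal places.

0.598

T̂ = ρX + (1 − ρ)μ  ⇒  T̂ − μ = ρ(X − μ)
ρ = (T̂ − μ)/(X − μ) = (91.36514 − 102.47) / (83.9 − 102.47) = -11.10486 / -18.57 = 0.59800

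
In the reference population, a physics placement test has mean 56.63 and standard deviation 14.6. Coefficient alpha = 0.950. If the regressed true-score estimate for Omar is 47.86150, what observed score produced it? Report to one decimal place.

47.4

T̂ = ρX + (1 − ρ)μ  ⇒  X = (T̂ − (1 − ρ)μ) / ρ
X = (47.86150 − 0.050 × 56.63) / 0.950 = (47.86150 − 2.83150) / 0.950 = 45.03000 / 0.950 = 47.400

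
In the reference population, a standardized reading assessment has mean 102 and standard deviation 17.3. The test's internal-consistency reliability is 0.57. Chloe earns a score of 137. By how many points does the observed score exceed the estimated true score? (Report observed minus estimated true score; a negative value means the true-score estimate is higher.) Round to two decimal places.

15.05

T̂ = ρX + (1 − ρ)μ
  = 0.57 × 137 + 0.43 × 102
  = 78.09 + 43.86
  = 121.9500
  ≈ 121.950
X − T̂ = 137 − 121.950 = 15.050 → 15.05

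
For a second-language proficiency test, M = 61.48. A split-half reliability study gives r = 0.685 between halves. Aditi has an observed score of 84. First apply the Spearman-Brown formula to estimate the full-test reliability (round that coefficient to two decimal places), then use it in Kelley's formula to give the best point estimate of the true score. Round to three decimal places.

Spearman-Brown: ρ = 2r/(1 + r) = 2(0.685)/(1 + 0.685) = 1.3700/1.685 = 0.8131 → 0.81
T̂ = ρX + (1 − ρ)μ
  = 0.81 × 84 + 0.19 × 61.48
  = 68.04 + 11.6812
  = 79.7212
  ≈ 79.721

79.721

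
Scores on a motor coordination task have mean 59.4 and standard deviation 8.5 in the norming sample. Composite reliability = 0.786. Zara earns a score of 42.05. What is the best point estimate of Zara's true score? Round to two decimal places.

Weight the observed score by reliability and the mean by (1 − reliability): T̂ = 0.786·42.05 + 0.214·59.4 = 33.05130 + 12.7116 = 45.763.

45.76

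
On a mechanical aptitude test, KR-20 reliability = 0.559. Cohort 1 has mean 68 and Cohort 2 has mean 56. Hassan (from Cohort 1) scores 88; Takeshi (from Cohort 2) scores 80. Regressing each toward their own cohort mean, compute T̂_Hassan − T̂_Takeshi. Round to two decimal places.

T̂_Hassan = 0.559(88) + 0.441(68) = 79.1800
T̂_Takeshi = 0.559(80) + 0.441(56) = 69.4160
Difference = 79.1800 − 69.4160 = 9.7640

9.76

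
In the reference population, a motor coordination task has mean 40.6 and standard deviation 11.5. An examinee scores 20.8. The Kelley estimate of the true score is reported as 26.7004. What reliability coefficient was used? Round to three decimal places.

T̂ = ρX + (1 − ρ)μ  ⇒  T̂ − μ = ρ(X − μ)
ρ = (T̂ − μ)/(X − μ) = (26.7004 − 40.6) / (20.8 − 40.6) = -13.8996 / -19.8 = 0.70200

0.702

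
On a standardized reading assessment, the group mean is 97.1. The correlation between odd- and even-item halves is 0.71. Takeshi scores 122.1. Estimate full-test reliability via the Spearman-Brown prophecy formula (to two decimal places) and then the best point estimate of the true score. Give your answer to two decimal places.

Spearman-Brown: ρ = 2r/(1 + r) = 2(0.71)/(1 + 0.71) = 1.420/1.71 = 0.8304 → 0.83
Weight the observed score by reliability and the mean by (1 − reliability): T̂ = 0.83·122.1 + 0.17·97.1 = 101.343 + 16.507 = 117.850.

117.85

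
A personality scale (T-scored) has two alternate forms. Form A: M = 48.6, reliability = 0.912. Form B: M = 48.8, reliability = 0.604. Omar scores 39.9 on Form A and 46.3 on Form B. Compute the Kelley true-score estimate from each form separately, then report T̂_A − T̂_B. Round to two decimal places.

T̂_A = 0.912(39.9) + 0.088(48.6) = 40.6656
T̂_B = 0.604(46.3) + 0.396(48.8) = 47.2900
T̂_A − T̂_B = -6.6244

-6.62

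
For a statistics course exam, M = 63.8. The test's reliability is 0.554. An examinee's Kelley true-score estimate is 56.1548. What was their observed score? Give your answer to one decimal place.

T̂ = ρX + (1 − ρ)μ  ⇒  X = (T̂ − (1 − ρ)μ) / ρ
X = (56.1548 − 0.446 × 63.8) / 0.554 = (56.1548 − 28.4548) / 0.554 = 27.7000 / 0.554 = 50.000

50.0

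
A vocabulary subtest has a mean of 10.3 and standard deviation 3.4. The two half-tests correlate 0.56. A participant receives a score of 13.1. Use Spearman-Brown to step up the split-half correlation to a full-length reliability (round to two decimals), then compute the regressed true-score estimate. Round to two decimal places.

12.32

Spearman-Brown: ρ = 2r/(1 + r) = 2(0.56)/(1 + 0.56) = 1.120/1.56 = 0.7179 → 0.72
T̂ = ρX + (1 − ρ)μ
  = 0.72 × 13.1 + 0.28 × 10.3
  = 9.432 + 2.884
  = 12.316
  ≈ 12.32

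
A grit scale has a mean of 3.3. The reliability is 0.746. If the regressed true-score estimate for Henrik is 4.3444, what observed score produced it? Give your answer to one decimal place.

T̂ = ρX + (1 − ρ)μ  ⇒  X = (T̂ − (1 − ρ)μ) / ρ
X = (4.3444 − 0.254 × 3.3) / 0.746 = (4.3444 − 0.8382) / 0.746 = 3.5062 / 0.746 = 4.700

4.7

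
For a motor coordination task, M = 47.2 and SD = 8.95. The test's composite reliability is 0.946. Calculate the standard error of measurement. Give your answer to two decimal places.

2.08

SEM = SD · √(1 − ρ) = 8.95 × √0.054 = 8.95 × 0.2324 = 2.080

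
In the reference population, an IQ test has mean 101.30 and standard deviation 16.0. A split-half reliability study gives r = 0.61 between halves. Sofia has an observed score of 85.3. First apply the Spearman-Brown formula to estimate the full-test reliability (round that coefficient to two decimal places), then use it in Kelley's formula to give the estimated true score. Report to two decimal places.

Spearman-Brown: ρ = 2r/(1 + r) = 2(0.61)/(1 + 0.61) = 1.220/1.61 = 0.7578 → 0.76
T̂ = 0.76(85.3) + 0.24(101.30) = 64.828 + 24.3120 = 89.140 → 89.14

89.14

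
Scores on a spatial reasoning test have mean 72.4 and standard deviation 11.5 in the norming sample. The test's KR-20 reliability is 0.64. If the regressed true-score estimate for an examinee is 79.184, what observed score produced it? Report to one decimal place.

T̂ = ρX + (1 − ρ)μ  ⇒  X = (T̂ − (1 − ρ)μ) / ρ
X = (79.184 − 0.36 × 72.4) / 0.64 = (79.184 − 26.064) / 0.64 = 53.120 / 0.64 = 83.000

83.0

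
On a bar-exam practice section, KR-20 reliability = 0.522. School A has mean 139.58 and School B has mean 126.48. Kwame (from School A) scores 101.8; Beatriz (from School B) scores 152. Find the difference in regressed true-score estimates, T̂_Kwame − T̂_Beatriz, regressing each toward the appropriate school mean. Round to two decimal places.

T̂_Kwame = 0.522(101.8) + 0.478(139.58) = 119.8588
T̂_Beatriz = 0.522(152) + 0.478(126.48) = 139.8014
Difference = 119.8588 − 139.8014 = -19.9426

-19.94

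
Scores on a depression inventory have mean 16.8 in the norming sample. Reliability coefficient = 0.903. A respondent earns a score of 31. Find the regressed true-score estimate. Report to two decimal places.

Kelley's formula gives T̂ = 0.903·31 + 0.097·16.8 = 27.993 + 1.6296 = 29.623.

29.62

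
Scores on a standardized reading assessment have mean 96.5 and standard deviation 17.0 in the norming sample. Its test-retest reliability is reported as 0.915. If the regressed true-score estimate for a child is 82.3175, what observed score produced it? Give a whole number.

81

T̂ = ρX + (1 − ρ)μ  ⇒  X = (T̂ − (1 − ρ)μ) / ρ
X = (82.3175 − 0.085 × 96.5) / 0.915 = (82.3175 − 8.2025) / 0.915 = 74.1150 / 0.915 = 81.00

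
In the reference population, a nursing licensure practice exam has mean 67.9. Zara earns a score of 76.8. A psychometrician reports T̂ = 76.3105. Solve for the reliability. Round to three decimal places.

T̂ = ρX + (1 − ρ)μ  ⇒  T̂ − μ = ρ(X − μ)
ρ = (T̂ − μ)/(X − μ) = (76.3105 − 67.9) / (76.8 − 67.9) = 8.4105 / 8.9 = 0.94500

0.945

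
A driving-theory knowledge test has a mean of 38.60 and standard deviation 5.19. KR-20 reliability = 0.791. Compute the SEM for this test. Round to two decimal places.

2.37

SEM = SD · √(1 − ρ) = 5.19 × √0.209 = 5.19 × 0.4572 = 2.373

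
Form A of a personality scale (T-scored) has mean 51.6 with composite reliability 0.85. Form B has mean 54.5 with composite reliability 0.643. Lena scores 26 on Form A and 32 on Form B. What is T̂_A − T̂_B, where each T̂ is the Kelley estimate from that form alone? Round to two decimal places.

-10.19

T̂_A = 0.85(26) + 0.15(51.6) = 29.8400
T̂_B = 0.643(32) + 0.357(54.5) = 40.0325
T̂_A − T̂_B = -10.1925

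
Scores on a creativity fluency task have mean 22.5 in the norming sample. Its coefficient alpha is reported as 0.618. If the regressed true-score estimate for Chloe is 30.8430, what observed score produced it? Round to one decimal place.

T̂ = ρX + (1 − ρ)μ  ⇒  X = (T̂ − (1 − ρ)μ) / ρ
X = (30.8430 − 0.382 × 22.5) / 0.618 = (30.8430 − 8.5950) / 0.618 = 22.2480 / 0.618 = 36.000

36.0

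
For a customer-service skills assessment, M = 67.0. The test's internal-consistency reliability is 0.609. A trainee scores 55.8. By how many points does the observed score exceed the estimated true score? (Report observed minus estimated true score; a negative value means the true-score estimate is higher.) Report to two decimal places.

-4.38

Regress the observed score toward the mean by the unreliability: T̂ = 0.609·55.8 + 0.391·67.0 = 33.9822 + 26.1970 = 60.1792.
X − T̂ = 55.8 − 60.179 = -4.379 → -4.38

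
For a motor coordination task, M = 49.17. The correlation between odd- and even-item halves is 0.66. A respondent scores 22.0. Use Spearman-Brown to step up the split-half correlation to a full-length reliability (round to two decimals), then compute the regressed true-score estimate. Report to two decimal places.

Spearman-Brown: ρ = 2r/(1 + r) = 2(0.66)/(1 + 0.66) = 1.320/1.66 = 0.7952 → 0.80
T̂ = 0.80(22.0) + 0.20(49.17) = 17.600 + 9.8340 = 27.434 → 27.43

27.43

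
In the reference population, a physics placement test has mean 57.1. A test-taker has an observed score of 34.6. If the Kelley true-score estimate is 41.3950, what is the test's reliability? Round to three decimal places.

T̂ = ρX + (1 − ρ)μ  ⇒  T̂ − μ = ρ(X − μ)
ρ = (T̂ − μ)/(X − μ) = (41.3950 − 57.1) / (34.6 − 57.1) = -15.7050 / -22.5 = 0.69800

0.698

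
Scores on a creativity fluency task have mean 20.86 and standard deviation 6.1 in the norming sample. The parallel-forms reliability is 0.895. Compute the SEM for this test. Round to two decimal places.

SEM = SD · √(1 − ρ) = 6.1 × √0.105 = 6.1 × 0.3240 = 1.977

1.98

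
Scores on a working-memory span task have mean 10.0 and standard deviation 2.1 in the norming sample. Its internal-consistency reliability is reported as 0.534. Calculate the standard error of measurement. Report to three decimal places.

SEM = SD · √(1 − ρ) = 2.1 × √0.466 = 2.1 × 0.6826 = 1.4335

1.434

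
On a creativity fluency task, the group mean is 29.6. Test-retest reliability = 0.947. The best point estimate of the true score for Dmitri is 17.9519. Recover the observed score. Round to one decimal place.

17.3

T̂ = ρX + (1 − ρ)μ  ⇒  X = (T̂ − (1 − ρ)μ) / ρ
X = (17.9519 − 0.053 × 29.6) / 0.947 = (17.9519 − 1.5688) / 0.947 = 16.3831 / 0.947 = 17.300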